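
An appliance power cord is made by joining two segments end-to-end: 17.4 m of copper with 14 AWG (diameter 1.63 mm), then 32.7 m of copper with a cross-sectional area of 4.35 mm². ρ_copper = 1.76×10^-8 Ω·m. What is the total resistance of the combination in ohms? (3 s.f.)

0.279 Ω

Segment 1: A = π(1.63/2 mm)² = π(8.1500e-04 m)² = 2.087e-06 m²
R₁ = ρL/A = (1.76×10^-8)(17.4)/(2.087e-06) = 0.1468 Ω
Segment 2: A = 4.35 mm² = 4.350e-06 m²
R₂ = (1.76×10^-8)(32.7)/(4.350e-06) = 0.1323 Ω
R = R₁ + R₂ = 0.279 Ω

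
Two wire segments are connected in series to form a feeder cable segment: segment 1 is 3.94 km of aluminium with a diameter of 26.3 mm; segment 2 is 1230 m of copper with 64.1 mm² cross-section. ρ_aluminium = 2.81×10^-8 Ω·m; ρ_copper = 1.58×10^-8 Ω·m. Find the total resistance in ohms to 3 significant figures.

Segment 1: A = π(d/2)² = π(1.3150e-02 m)² = 5.433e-04 m²
R₁ = ρL/A = (2.81×10^-8)(3940)/(5.433e-04) = 0.2038 Ω
Segment 2: A = 64.1 mm² = 6.410e-05 m²
R₂ = (1.58×10^-8)(1230)/(6.410e-05) = 0.3032 Ω
R = R₁ + R₂ = 0.507 Ω

0.507 Ω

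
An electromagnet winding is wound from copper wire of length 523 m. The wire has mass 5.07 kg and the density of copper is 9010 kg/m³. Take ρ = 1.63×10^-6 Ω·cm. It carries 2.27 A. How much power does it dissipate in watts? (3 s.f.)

ρ = 1.63×10^-6 Ω·cm = 1.63×10^-8 Ω·m
A = m/(density·L) = 5.07/(9010×523) = 1.0759e-06 m²
R = ρL/A = (1.63×10^-8)(523)/(1.0759e-06) = 7.923 Ω
P = I²R = (2.27)² × 7.923 = 40.8 W

40.8 W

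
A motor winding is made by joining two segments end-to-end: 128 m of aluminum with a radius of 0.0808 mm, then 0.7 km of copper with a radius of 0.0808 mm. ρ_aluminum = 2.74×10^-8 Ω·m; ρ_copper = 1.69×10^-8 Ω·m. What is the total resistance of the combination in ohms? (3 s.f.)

748 Ω

Segment 1: A = πr² = π(8.0800e-05 m)² = 2.051e-08 m²
R₁ = ρL/A = (2.74×10^-8)(128)/(2.051e-08) = 171 Ω
R₂ = (1.69×10^-8)(700)/(2.051e-08) = 576.8 Ω
R = R₁ + R₂ = 748 Ω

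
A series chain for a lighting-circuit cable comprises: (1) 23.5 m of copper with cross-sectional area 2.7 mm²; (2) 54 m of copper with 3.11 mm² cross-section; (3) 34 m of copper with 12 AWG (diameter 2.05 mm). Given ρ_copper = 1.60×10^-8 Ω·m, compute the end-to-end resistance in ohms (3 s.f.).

Seg 1: A = 2.7 mm² = 2.700e-06 m²
R_1 = (1.60×10^-8)(23.5)/(2.700e-06) = 0.1393 Ω
Seg 2: A = 3.11 mm² = 3.110e-06 m²
R_2 = (1.60×10^-8)(54)/(3.110e-06) = 0.2778 Ω
Seg 3: A = π(2.05/2 mm)² = π(1.0250e-03 m)² = 3.301e-06 m²
R_3 = (1.60×10^-8)(34)/(3.301e-06) = 0.1648 Ω
R_total = R_1 + R_2 + R_3 = 0.582 Ω

0.582 Ω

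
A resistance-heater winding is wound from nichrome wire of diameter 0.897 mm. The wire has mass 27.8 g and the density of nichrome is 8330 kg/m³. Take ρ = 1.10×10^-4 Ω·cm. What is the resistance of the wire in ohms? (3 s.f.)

9.19 Ω

ρ = 1.10×10^-4 Ω·cm = 1.10×10^-6 Ω·m
A = π(d/2)² = π(4.4850e-04 m)² = 6.3194e-07 m²
L = m/(density·A) = 0.0278/(8330×6.3194e-07) = 5.281 m
R = ρL/A = (1.10×10^-6)(5.281)/(6.3194e-07) = 9.19 Ω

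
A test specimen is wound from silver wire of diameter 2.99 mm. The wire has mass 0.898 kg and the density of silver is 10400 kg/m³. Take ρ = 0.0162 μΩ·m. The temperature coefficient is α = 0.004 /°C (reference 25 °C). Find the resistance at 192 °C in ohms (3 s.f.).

0.0473 Ω

ρ = 0.0162 μΩ·m = 1.62×10^-8 Ω·m
A = π(d/2)² = π(1.4950e-03 m)² = 7.0215e-06 m²
L = m/(density·A) = 0.898/(10400×7.0215e-06) = 12.3 m
R = ρL/A = (1.62×10^-8)(12.3)/(7.0215e-06) = 0.02837 Ω
R(192 °C) = 0.02837 × (1 + 0.004×167) = 0.0473 Ω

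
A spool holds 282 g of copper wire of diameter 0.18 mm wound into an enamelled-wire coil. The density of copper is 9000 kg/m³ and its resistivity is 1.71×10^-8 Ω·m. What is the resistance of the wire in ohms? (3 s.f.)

A = π(d/2)² = π(9.0000e-05 m)² = 2.5447e-08 m²
L = m/(density·A) = 0.282/(9000×2.5447e-08) = 1231 m
R = ρL/A = (1.71×10^-8)(1231)/(2.5447e-08) = 827 Ω

827 Ω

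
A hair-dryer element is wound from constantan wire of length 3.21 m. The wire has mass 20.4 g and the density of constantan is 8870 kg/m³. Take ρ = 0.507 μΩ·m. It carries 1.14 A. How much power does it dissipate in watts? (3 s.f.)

ρ = 0.507 μΩ·m = 5.07×10^-7 Ω·m
A = m/(density·L) = 0.0204/(8870×3.21) = 7.1648e-07 m²
R = ρL/A = (5.07×10^-7)(3.21)/(7.1648e-07) = 2.271 Ω
P = I²R = (1.14)² × 2.271 = 2.95 W

2.95 W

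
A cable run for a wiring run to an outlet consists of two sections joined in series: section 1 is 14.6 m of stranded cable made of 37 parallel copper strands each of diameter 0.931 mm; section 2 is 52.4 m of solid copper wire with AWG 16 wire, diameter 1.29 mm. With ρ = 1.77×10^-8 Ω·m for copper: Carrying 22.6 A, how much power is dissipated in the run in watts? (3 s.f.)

368 W

Section 1: A_strand = π(4.6550e-04)² = 6.808e-07 m²; R₁ = ρL/(N·A_s) = (1.77×10^-8)(14.6)/(37×6.808e-07) = 0.01026 Ω
Section 2: A = π(1.29/2 mm)² = π(6.4500e-04 m)² = 1.307e-06 m²
R₂ = (1.77×10^-8)(52.4)/(1.307e-06) = 0.7096 Ω
R = R₁ + R₂ = 0.7199 Ω
P = I²R = (22.6)² × 0.7199 = 368 W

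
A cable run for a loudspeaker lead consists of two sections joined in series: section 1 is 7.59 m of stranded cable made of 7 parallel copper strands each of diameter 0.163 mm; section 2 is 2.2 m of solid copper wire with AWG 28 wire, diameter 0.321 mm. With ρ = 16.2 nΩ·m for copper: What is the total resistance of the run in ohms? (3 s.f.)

ρ = 16.2 nΩ·m = 1.62×10^-8 Ω·m
Section 1: A_strand = π(8.1500e-05)² = 2.087e-08 m²; R₁ = ρL/(N·A_s) = (1.62×10^-8)(7.59)/(7×2.087e-08) = 0.8418 Ω
Section 2: A = π(0.321/2 mm)² = π(1.6050e-04 m)² = 8.093e-08 m²
R₂ = (1.62×10^-8)(2.2)/(8.093e-08) = 0.4404 Ω
R = R₁ + R₂ = 1.28 Ω

1.28 Ω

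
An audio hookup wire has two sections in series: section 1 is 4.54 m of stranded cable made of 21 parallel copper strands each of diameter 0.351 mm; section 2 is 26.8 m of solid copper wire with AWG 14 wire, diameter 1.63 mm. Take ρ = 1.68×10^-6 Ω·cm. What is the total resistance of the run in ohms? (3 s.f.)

ρ = 1.68×10^-6 Ω·cm = 1.68×10^-8 Ω·m
Section 1: A_strand = π(1.7550e-04)² = 9.676e-08 m²; R₁ = ρL/(N·A_s) = (1.68×10^-8)(4.54)/(21×9.676e-08) = 0.03754 Ω
Section 2: A = π(1.63/2 mm)² = π(8.1500e-04 m)² = 2.087e-06 m²
R₂ = (1.68×10^-8)(26.8)/(2.087e-06) = 0.2158 Ω
R = R₁ + R₂ = 0.253 Ω

0.253 Ω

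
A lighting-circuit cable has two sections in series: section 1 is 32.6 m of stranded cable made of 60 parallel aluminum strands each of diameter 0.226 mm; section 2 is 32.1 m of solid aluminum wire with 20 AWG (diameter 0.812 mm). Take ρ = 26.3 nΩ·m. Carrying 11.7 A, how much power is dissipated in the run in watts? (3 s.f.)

ρ = 26.3 nΩ·m = 2.63×10^-8 Ω·m
Section 1: A_strand = π(1.1300e-04)² = 4.011e-08 m²; R₁ = ρL/(N·A_s) = (2.63×10^-8)(32.6)/(60×4.011e-08) = 0.3562 Ω
Section 2: A = π(0.812/2 mm)² = π(4.0600e-04 m)² = 5.178e-07 m²
R₂ = (2.63×10^-8)(32.1)/(5.178e-07) = 1.63 Ω
R = R₁ + R₂ = 1.986 Ω
P = I²R = (11.7)² × 1.986 = 272 W

272 W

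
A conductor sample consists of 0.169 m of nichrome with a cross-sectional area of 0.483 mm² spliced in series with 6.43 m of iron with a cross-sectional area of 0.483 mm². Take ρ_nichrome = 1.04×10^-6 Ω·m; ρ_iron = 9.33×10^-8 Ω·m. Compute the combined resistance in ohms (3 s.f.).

1.61 Ω

Segment 1: A = 0.483 mm² = 4.830e-07 m²
R₁ = ρL/A = (1.04×10^-6)(0.169)/(4.830e-07) = 0.3639 Ω
R₂ = (9.33×10^-8)(6.43)/(4.830e-07) = 1.242 Ω
R = R₁ + R₂ = 1.61 Ω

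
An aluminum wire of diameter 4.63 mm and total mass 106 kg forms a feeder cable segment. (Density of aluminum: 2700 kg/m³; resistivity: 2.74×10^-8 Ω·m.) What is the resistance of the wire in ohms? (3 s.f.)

3.79 Ω

A = π(d/2)² = π(2.3150e-03 m)² = 1.6837e-05 m²
L = m/(density·A) = 106/(2700×1.6837e-05) = 2332 m
R = ρL/A = (2.74×10^-8)(2332)/(1.6837e-05) = 3.79 Ω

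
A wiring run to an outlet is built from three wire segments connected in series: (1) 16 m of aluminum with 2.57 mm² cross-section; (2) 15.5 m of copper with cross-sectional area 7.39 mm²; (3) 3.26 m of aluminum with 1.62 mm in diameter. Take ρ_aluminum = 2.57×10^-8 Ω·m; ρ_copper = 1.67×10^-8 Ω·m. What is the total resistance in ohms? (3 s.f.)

0.236 Ω

Seg 1: A = 2.57 mm² = 2.570e-06 m²
R_1 = (2.57×10^-8)(16)/(2.570e-06) = 0.16 Ω
Seg 2: A = 7.39 mm² = 7.390e-06 m²
R_2 = (1.67×10^-8)(15.5)/(7.390e-06) = 0.03503 Ω
Seg 3: A = π(d/2)² = π(8.1000e-04 m)² = 2.061e-06 m²
R_3 = (2.57×10^-8)(3.26)/(2.061e-06) = 0.04065 Ω
R_total = R_1 + R_2 + R_3 = 0.236 Ω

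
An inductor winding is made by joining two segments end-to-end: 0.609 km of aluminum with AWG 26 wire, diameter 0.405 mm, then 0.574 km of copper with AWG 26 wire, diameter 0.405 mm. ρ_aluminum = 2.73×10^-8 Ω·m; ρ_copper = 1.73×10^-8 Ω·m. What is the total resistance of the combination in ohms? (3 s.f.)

206 Ω

Segment 1: A = π(0.405/2 mm)² = π(2.0250e-04 m)² = 1.288e-07 m²
R₁ = ρL/A = (2.73×10^-8)(609)/(1.288e-07) = 129.1 Ω
R₂ = (1.73×10^-8)(574)/(1.288e-07) = 77.08 Ω
R = R₁ + R₂ = 206 Ω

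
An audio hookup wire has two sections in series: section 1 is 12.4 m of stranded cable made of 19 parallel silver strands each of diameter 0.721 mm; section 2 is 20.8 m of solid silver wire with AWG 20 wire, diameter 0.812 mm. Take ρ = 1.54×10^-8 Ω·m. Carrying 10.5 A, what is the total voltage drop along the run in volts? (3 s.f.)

6.75 V

Section 1: A_strand = π(3.6050e-04)² = 4.083e-07 m²; R₁ = ρL/(N·A_s) = (1.54×10^-8)(12.4)/(19×4.083e-07) = 0.02462 Ω
Section 2: A = π(0.812/2 mm)² = π(4.0600e-04 m)² = 5.178e-07 m²
R₂ = (1.54×10^-8)(20.8)/(5.178e-07) = 0.6186 Ω
R = R₁ + R₂ = 0.6432 Ω
V = IR = 10.5 × 0.6432 = 6.75 V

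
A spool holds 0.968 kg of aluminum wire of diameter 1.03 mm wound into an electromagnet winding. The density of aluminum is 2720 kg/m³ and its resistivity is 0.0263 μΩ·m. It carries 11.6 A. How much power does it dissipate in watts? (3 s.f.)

ρ = 0.0263 μΩ·m = 2.63×10^-8 Ω·m
A = π(d/2)² = π(5.1500e-04 m)² = 8.3323e-07 m²
L = m/(density·A) = 0.968/(2720×8.3323e-07) = 427.1 m
R = ρL/A = (2.63×10^-8)(427.1)/(8.3323e-07) = 13.48 Ω
P = I²R = (11.6)² × 13.48 = 1810 W

1810 W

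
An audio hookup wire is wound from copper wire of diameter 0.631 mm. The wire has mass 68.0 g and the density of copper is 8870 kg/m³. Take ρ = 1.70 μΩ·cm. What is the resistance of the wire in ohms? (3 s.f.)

ρ = 1.70 μΩ·cm = 1.70×10^-8 Ω·m
A = π(d/2)² = π(3.1550e-04 m)² = 3.1271e-07 m²
L = m/(density·A) = 0.068/(8870×3.1271e-07) = 24.52 m
R = ρL/A = (1.70×10^-8)(24.52)/(3.1271e-07) = 1.33 Ω

1.33 Ω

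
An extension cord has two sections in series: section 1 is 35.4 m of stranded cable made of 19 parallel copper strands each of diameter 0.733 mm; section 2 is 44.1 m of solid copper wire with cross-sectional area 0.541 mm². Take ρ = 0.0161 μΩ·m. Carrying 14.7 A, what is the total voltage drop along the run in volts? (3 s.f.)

ρ = 0.0161 μΩ·m = 1.61×10^-8 Ω·m
Section 1: A_strand = π(3.6650e-04)² = 4.220e-07 m²; R₁ = ρL/(N·A_s) = (1.61×10^-8)(35.4)/(19×4.220e-07) = 0.07108 Ω
Section 2: A = 0.541 mm² = 5.410e-07 m²
R₂ = (1.61×10^-8)(44.1)/(5.410e-07) = 1.312 Ω
R = R₁ + R₂ = 1.383 Ω
V = IR = 14.7 × 1.383 = 20.3 V

20.3 V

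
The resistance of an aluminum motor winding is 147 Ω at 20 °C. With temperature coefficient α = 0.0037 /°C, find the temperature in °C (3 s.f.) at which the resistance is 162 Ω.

R = R₀(1 + α(T − T₀)) ⇒ T = T₀ + (R/R₀ − 1)/α
T = 20 + (162/147 − 1)/0.0037 = 20 + (0.102)/0.0037 = 47.6 °C

47.6 °C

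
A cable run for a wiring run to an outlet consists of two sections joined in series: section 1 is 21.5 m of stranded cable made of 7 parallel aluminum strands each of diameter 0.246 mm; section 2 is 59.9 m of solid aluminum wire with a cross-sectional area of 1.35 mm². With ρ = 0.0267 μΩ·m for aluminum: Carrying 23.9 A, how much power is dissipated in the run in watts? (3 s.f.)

ρ = 0.0267 μΩ·m = 2.67×10^-8 Ω·m
Section 1: A_strand = π(1.2300e-04)² = 4.753e-08 m²; R₁ = ρL/(N·A_s) = (2.67×10^-8)(21.5)/(7×4.753e-08) = 1.725 Ω
Section 2: A = 1.35 mm² = 1.350e-06 m²
R₂ = (2.67×10^-8)(59.9)/(1.350e-06) = 1.185 Ω
R = R₁ + R₂ = 2.91 Ω
P = I²R = (23.9)² × 2.91 = 1660 W

1660 W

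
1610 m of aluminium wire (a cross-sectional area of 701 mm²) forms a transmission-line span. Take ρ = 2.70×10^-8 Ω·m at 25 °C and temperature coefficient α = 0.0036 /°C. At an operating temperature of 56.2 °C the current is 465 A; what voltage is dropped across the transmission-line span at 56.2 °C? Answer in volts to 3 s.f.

A = 701 mm² = 7.010e-04 m²
R₍25₎ = ρL/A = (2.70×10^-8)(1610)/(7.010e-04) = 0.06201 Ω
R₍56.2₎ = R₍25₎(1 + αΔT) = 0.06201 × (1 + 0.0036×31.2) = 0.06898 Ω
V = IR = 465 × 0.06898 = 32.1 V

32.1 V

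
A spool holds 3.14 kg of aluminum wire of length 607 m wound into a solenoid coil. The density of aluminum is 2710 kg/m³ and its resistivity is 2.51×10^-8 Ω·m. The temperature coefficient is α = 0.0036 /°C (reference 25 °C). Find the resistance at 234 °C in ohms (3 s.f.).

14.0 Ω

A = m/(density·L) = 3.14/(2710×607) = 1.9088e-06 m²
R = ρL/A = (2.51×10^-8)(607)/(1.9088e-06) = 7.982 Ω
R(234 °C) = 7.982 × (1 + 0.0036×209) = 14.0 Ω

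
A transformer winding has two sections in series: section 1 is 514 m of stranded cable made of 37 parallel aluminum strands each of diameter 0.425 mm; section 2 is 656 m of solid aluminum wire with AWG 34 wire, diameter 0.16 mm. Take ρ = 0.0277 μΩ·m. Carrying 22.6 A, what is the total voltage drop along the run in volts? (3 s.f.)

20500 V

ρ = 0.0277 μΩ·m = 2.77×10^-8 Ω·m
Section 1: A_strand = π(2.1250e-04)² = 1.419e-07 m²; R₁ = ρL/(N·A_s) = (2.77×10^-8)(514)/(37×1.419e-07) = 2.713 Ω
Section 2: A = π(0.16/2 mm)² = π(8.0000e-05 m)² = 2.011e-08 m²
R₂ = (2.77×10^-8)(656)/(2.011e-08) = 903.8 Ω
R = R₁ + R₂ = 906.5 Ω
V = IR = 22.6 × 906.5 = 20500 V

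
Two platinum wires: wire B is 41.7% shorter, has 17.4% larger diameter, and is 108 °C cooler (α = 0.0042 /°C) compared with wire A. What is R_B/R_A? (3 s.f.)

0.231

R ∝ ρL/d² with ρ ∝ (1+αΔT), so R_B/R_A = (1 − 41.7/100) × (1 + 17.4/100)⁻² × (1 − 0.0042×108)
= 0.583 × 0.7255 × 0.5464 = 0.231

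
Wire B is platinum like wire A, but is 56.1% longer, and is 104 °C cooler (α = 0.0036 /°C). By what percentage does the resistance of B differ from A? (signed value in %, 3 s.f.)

-2.34%

R ∝ ρL/d² with ρ ∝ (1+αΔT), so R_B/R_A = (1 + 56.1/100) × (1 − 0.0036×104)
= 1.561 × 0.6256 = 0.9766
(R_B − R_A)/R_A = 0.9766 − 1 = -2.34%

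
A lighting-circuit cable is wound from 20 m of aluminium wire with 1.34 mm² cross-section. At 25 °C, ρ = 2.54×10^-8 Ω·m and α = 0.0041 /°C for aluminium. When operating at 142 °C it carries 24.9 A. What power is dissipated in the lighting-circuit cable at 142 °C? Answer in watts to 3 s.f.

348 W

A = 1.34 mm² = 1.340e-06 m²
R₍25₎ = ρL/A = (2.54×10^-8)(20)/(1.340e-06) = 0.3791 Ω
R₍142₎ = R₍25₎(1 + αΔT) = 0.3791 × (1 + 0.0041×117) = 0.561 Ω
P = I²R = (24.9)² × 0.561 = 348 W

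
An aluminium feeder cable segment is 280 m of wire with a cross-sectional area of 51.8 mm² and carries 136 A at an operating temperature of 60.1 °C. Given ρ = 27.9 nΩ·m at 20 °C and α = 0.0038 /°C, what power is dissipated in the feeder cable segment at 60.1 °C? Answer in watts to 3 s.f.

3210 W

ρ = 27.9 nΩ·m = 2.79×10^-8 Ω·m
A = 51.8 mm² = 5.180e-05 m²
R₍20₎ = ρL/A = (2.79×10^-8)(280)/(5.180e-05) = 0.1508 Ω
R₍60.1₎ = R₍20₎(1 + αΔT) = 0.1508 × (1 + 0.0038×40.1) = 0.1738 Ω
P = I²R = (136)² × 0.1738 = 3210 W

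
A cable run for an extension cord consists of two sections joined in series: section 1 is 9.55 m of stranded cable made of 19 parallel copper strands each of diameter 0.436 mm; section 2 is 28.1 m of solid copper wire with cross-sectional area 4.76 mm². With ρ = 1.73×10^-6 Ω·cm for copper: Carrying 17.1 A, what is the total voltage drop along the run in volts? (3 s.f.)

2.74 V

ρ = 1.73×10^-6 Ω·cm = 1.73×10^-8 Ω·m
Section 1: A_strand = π(2.1800e-04)² = 1.493e-07 m²; R₁ = ρL/(N·A_s) = (1.73×10^-8)(9.55)/(19×1.493e-07) = 0.05824 Ω
Section 2: A = 4.76 mm² = 4.760e-06 m²
R₂ = (1.73×10^-8)(28.1)/(4.760e-06) = 0.1021 Ω
R = R₁ + R₂ = 0.1604 Ω
V = IR = 17.1 × 0.1604 = 2.74 V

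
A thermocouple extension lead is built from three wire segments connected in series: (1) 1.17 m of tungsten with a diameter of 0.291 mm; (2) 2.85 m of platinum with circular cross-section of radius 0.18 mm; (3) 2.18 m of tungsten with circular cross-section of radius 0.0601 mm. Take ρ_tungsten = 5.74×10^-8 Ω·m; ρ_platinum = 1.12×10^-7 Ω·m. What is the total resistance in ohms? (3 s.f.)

15.2 Ω

Seg 1: A = π(d/2)² = π(1.4550e-04 m)² = 6.651e-08 m²
R_1 = (5.74×10^-8)(1.17)/(6.651e-08) = 1.01 Ω
Seg 2: A = πr² = π(1.8000e-04 m)² = 1.018e-07 m²
R_2 = (1.12×10^-7)(2.85)/(1.018e-07) = 3.136 Ω
Seg 3: A = πr² = π(6.0100e-05 m)² = 1.135e-08 m²
R_3 = (5.74×10^-8)(2.18)/(1.135e-08) = 11.03 Ω
R_total = R_1 + R_2 + R_3 = 15.2 Ω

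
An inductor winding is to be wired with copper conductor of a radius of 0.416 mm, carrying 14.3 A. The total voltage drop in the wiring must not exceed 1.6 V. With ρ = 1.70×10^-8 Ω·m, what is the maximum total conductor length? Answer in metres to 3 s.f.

A = πr² = π(4.1600e-04 m)² = 5.437e-07 m²
L_max = V_max·A/(1·ρI) = (1.6)(5.437e-07)/(1.70×10^-8×14.3) = 3.58 m

3.58 m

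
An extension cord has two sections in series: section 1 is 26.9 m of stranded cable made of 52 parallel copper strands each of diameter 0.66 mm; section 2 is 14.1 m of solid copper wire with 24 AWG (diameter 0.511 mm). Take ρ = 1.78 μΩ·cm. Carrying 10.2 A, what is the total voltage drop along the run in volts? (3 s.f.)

12.8 V

ρ = 1.78 μΩ·cm = 1.78×10^-8 Ω·m
Section 1: A_strand = π(3.3000e-04)² = 3.421e-07 m²; R₁ = ρL/(N·A_s) = (1.78×10^-8)(26.9)/(52×3.421e-07) = 0.02691 Ω
Section 2: A = π(0.511/2 mm)² = π(2.5550e-04 m)² = 2.051e-07 m²
R₂ = (1.78×10^-8)(14.1)/(2.051e-07) = 1.224 Ω
R = R₁ + R₂ = 1.251 Ω
V = IR = 10.2 × 1.251 = 12.8 V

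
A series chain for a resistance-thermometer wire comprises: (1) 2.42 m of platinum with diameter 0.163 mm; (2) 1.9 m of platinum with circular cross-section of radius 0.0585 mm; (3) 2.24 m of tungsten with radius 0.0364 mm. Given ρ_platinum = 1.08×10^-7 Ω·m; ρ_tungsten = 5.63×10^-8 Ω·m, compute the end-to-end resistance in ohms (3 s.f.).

61.9 Ω

Seg 1: A = π(d/2)² = π(8.1500e-05 m)² = 2.087e-08 m²
R_1 = (1.08×10^-7)(2.42)/(2.087e-08) = 12.52 Ω
Seg 2: A = πr² = π(5.8500e-05 m)² = 1.075e-08 m²
R_2 = (1.08×10^-7)(1.9)/(1.075e-08) = 19.09 Ω
Seg 3: A = πr² = π(3.6400e-05 m)² = 4.162e-09 m²
R_3 = (5.63×10^-8)(2.24)/(4.162e-09) = 30.3 Ω
R_total = R_1 + R_2 + R_3 = 61.9 Ω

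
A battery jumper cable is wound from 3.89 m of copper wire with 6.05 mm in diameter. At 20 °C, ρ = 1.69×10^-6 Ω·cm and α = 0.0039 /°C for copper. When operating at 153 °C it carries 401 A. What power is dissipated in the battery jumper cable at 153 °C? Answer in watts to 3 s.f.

558 W

ρ = 1.69×10^-6 Ω·cm = 1.69×10^-8 Ω·m
A = π(d/2)² = π(3.0250e-03 m)² = 2.875e-05 m²
R₍20₎ = ρL/A = (1.69×10^-8)(3.89)/(2.875e-05) = 0.002287 Ω
R₍153₎ = R₍20₎(1 + αΔT) = 0.002287 × (1 + 0.0039×133) = 0.003473 Ω
P = I²R = (401)² × 0.003473 = 558 W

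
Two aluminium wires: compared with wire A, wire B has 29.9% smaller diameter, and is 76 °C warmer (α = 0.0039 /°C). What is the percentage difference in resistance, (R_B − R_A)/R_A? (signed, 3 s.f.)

R ∝ ρL/d² with ρ ∝ (1+αΔT), so R_B/R_A = (1 − 29.9/100)⁻² × (1 + 0.0039×76)
= 2.035 × 1.296 = 2.638
(R_B − R_A)/R_A = 2.638 − 1 = 164%

164%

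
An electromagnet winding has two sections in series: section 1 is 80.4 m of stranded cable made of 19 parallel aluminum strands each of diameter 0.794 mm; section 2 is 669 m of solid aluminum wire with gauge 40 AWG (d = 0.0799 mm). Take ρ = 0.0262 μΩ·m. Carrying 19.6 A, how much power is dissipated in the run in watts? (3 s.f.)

ρ = 0.0262 μΩ·m = 2.62×10^-8 Ω·m
Section 1: A_strand = π(3.9700e-04)² = 4.951e-07 m²; R₁ = ρL/(N·A_s) = (2.62×10^-8)(80.4)/(19×4.951e-07) = 0.2239 Ω
Section 2: A = π(0.0799/2 mm)² = π(3.9950e-05 m)² = 5.014e-09 m²
R₂ = (2.62×10^-8)(669)/(5.014e-09) = 3496 Ω
R = R₁ + R₂ = 3496 Ω
P = I²R = (19.6)² × 3496 = 1.34×10^6 W

1.34×10^6 W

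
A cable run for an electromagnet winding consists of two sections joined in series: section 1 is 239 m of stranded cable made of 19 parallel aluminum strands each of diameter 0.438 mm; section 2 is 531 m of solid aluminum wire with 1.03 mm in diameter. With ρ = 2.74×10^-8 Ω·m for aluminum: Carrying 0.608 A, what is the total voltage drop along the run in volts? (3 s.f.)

Section 1: A_strand = π(2.1900e-04)² = 1.507e-07 m²; R₁ = ρL/(N·A_s) = (2.74×10^-8)(239)/(19×1.507e-07) = 2.287 Ω
Section 2: A = π(d/2)² = π(5.1500e-04 m)² = 8.332e-07 m²
R₂ = (2.74×10^-8)(531)/(8.332e-07) = 17.46 Ω
R = R₁ + R₂ = 19.75 Ω
V = IR = 0.608 × 19.75 = 12.0 V

12.0 V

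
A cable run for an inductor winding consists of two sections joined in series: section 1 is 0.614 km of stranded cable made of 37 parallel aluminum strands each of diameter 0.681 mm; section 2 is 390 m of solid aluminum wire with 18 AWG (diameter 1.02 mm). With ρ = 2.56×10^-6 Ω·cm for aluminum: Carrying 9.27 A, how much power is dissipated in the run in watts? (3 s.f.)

ρ = 2.56×10^-6 Ω·cm = 2.56×10^-8 Ω·m
Section 1: A_strand = π(3.4050e-04)² = 3.642e-07 m²; R₁ = ρL/(N·A_s) = (2.56×10^-8)(614)/(37×3.642e-07) = 1.166 Ω
Section 2: A = π(1.02/2 mm)² = π(5.1000e-04 m)² = 8.171e-07 m²
R₂ = (2.56×10^-8)(390)/(8.171e-07) = 12.22 Ω
R = R₁ + R₂ = 13.38 Ω
P = I²R = (9.27)² × 13.38 = 1150 W

1150 W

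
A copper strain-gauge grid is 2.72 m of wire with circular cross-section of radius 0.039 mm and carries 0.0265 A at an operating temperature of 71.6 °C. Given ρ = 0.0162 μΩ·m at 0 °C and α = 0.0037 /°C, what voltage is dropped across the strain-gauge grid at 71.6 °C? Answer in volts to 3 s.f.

0.309 V

ρ = 0.0162 μΩ·m = 1.62×10^-8 Ω·m
A = πr² = π(3.9000e-05 m)² = 4.778e-09 m²
R₍0₎ = ρL/A = (1.62×10^-8)(2.72)/(4.778e-09) = 9.222 Ω
R₍71.6₎ = R₍0₎(1 + αΔT) = 9.222 × (1 + 0.0037×71.6) = 11.66 Ω
V = IR = 0.0265 × 11.66 = 0.309 V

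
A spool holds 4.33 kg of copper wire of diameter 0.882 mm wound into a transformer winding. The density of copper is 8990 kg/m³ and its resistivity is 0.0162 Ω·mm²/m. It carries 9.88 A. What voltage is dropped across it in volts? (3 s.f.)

ρ = 0.0162 Ω·mm²/m = 1.62×10^-8 Ω·m
A = π(d/2)² = π(4.4100e-04 m)² = 6.1098e-07 m²
L = m/(density·A) = 4.33/(8990×6.1098e-07) = 788.3 m
R = ρL/A = (1.62×10^-8)(788.3)/(6.1098e-07) = 20.9 Ω
V = IR = 9.88 × 20.9 = 207 V

207 V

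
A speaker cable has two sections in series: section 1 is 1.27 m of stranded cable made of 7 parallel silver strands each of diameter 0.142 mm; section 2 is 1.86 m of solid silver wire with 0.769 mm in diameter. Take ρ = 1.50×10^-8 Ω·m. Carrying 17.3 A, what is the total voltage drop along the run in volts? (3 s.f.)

4.01 V

Section 1: A_strand = π(7.1000e-05)² = 1.584e-08 m²; R₁ = ρL/(N·A_s) = (1.50×10^-8)(1.27)/(7×1.584e-08) = 0.1718 Ω
Section 2: A = π(d/2)² = π(3.8450e-04 m)² = 4.645e-07 m²
R₂ = (1.50×10^-8)(1.86)/(4.645e-07) = 0.06007 Ω
R = R₁ + R₂ = 0.2319 Ω
V = IR = 17.3 × 0.2319 = 4.01 V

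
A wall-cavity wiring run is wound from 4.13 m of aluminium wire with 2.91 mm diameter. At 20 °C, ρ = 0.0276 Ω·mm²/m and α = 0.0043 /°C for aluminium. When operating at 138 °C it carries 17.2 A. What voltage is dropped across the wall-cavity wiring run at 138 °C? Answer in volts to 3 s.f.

ρ = 0.0276 Ω·mm²/m = 2.76×10^-8 Ω·m
A = π(d/2)² = π(1.4550e-03 m)² = 6.651e-06 m²
R₍20₎ = ρL/A = (2.76×10^-8)(4.13)/(6.651e-06) = 0.01714 Ω
R₍138₎ = R₍20₎(1 + αΔT) = 0.01714 × (1 + 0.0043×118) = 0.02584 Ω
V = IR = 17.2 × 0.02584 = 0.444 V

0.444 V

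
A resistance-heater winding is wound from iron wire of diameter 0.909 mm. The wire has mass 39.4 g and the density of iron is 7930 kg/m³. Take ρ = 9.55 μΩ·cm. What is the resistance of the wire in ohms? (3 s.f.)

1.13 Ω

ρ = 9.55 μΩ·cm = 9.55×10^-8 Ω·m
A = π(d/2)² = π(4.5450e-04 m)² = 6.4896e-07 m²
L = m/(density·A) = 0.0394/(7930×6.4896e-07) = 7.656 m
R = ρL/A = (9.55×10^-8)(7.656)/(6.4896e-07) = 1.13 Ω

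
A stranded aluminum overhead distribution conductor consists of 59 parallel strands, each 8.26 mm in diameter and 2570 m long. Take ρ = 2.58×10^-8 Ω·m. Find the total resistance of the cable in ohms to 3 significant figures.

0.0210 Ω

A_strand = π(4.1300e-03 m)² = 5.359e-05 m²
R_strand = ρL/A = (2.58×10^-8)(2570)/(5.359e-05) = 1.237 Ω
R_total = R_strand/N = 1.237/59 = 0.0210 Ω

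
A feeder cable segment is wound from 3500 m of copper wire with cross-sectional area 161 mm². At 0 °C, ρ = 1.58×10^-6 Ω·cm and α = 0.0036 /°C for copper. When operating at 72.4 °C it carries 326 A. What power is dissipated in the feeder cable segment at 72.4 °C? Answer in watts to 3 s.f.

46000 W

ρ = 1.58×10^-6 Ω·cm = 1.58×10^-8 Ω·m
A = 161 mm² = 1.610e-04 m²
R₍0₎ = ρL/A = (1.58×10^-8)(3500)/(1.610e-04) = 0.3435 Ω
R₍72.4₎ = R₍0₎(1 + αΔT) = 0.3435 × (1 + 0.0036×72.4) = 0.433 Ω
P = I²R = (326)² × 0.433 = 46000 W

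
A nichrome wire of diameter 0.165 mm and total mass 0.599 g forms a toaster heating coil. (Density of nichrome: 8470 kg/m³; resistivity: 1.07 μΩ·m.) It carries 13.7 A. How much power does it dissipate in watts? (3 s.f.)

31100 W

ρ = 1.07 μΩ·m = 1.07×10^-6 Ω·m
A = π(d/2)² = π(8.2500e-05 m)² = 2.1382e-08 m²
L = m/(density·A) = 5.990×10^-4/(8470×2.1382e-08) = 3.307 m
R = ρL/A = (1.07×10^-6)(3.307)/(2.1382e-08) = 165.5 Ω
P = I²R = (13.7)² × 165.5 = 31100 W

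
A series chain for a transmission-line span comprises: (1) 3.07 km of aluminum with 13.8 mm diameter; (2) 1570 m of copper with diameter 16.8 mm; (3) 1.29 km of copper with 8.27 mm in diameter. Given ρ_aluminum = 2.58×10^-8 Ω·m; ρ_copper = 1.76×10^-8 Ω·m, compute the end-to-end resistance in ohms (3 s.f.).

Seg 1: A = π(d/2)² = π(6.9000e-03 m)² = 1.496e-04 m²
R_1 = (2.58×10^-8)(3070)/(1.496e-04) = 0.5296 Ω
Seg 2: A = π(d/2)² = π(8.4000e-03 m)² = 2.217e-04 m²
R_2 = (1.76×10^-8)(1570)/(2.217e-04) = 0.1247 Ω
Seg 3: A = π(d/2)² = π(4.1350e-03 m)² = 5.372e-05 m²
R_3 = (1.76×10^-8)(1290)/(5.372e-05) = 0.4227 Ω
R_total = R_1 + R_2 + R_3 = 1.08 Ω

1.08 Ω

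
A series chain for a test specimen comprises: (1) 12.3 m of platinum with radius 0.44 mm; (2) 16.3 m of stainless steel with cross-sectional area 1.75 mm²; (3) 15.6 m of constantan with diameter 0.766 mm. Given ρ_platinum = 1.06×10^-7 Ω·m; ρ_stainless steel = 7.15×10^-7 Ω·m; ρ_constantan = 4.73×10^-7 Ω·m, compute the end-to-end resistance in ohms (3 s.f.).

Seg 1: A = πr² = π(4.4000e-04 m)² = 6.082e-07 m²
R_1 = (1.06×10^-7)(12.3)/(6.082e-07) = 2.144 Ω
Seg 2: A = 1.75 mm² = 1.750e-06 m²
R_2 = (7.15×10^-7)(16.3)/(1.750e-06) = 6.66 Ω
Seg 3: A = π(d/2)² = π(3.8300e-04 m)² = 4.608e-07 m²
R_3 = (4.73×10^-7)(15.6)/(4.608e-07) = 16.01 Ω
R_total = R_1 + R_2 + R_3 = 24.8 Ω

24.8 Ω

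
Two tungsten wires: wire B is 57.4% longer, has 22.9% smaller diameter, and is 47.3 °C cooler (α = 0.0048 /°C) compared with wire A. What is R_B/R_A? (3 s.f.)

2.05

R ∝ ρL/d² with ρ ∝ (1+αΔT), so R_B/R_A = (1 + 57.4/100) × (1 − 22.9/100)⁻² × (1 − 0.0048×47.3)
= 1.574 × 1.682 × 0.773 = 2.05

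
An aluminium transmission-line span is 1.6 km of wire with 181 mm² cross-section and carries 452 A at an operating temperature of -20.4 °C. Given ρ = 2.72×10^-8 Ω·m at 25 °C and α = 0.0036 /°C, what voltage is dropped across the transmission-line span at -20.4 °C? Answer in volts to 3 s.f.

90.9 V

A = 181 mm² = 1.810e-04 m²
R₍25₎ = ρL/A = (2.72×10^-8)(1600)/(1.810e-04) = 0.2404 Ω
R₍-20.4₎ = R₍25₎(1 + αΔT) = 0.2404 × (1 + 0.0036×-45.4) = 0.2011 Ω
V = IR = 452 × 0.2011 = 90.9 V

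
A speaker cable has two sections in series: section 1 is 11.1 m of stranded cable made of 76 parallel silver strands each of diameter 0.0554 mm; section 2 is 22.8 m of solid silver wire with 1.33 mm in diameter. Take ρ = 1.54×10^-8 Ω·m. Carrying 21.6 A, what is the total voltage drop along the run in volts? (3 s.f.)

Section 1: A_strand = π(2.7700e-05)² = 2.411e-09 m²; R₁ = ρL/(N·A_s) = (1.54×10^-8)(11.1)/(76×2.411e-09) = 0.9331 Ω
Section 2: A = π(d/2)² = π(6.6500e-04 m)² = 1.389e-06 m²
R₂ = (1.54×10^-8)(22.8)/(1.389e-06) = 0.2527 Ω
R = R₁ + R₂ = 1.186 Ω
V = IR = 21.6 × 1.186 = 25.6 V

25.6 V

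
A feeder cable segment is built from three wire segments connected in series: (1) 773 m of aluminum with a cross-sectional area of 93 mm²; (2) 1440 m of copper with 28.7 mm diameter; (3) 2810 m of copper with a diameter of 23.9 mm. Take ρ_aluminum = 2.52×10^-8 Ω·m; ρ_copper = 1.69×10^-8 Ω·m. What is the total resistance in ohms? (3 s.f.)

Seg 1: A = 93 mm² = 9.300e-05 m²
R_1 = (2.52×10^-8)(773)/(9.300e-05) = 0.2095 Ω
Seg 2: A = π(d/2)² = π(1.4350e-02 m)² = 6.469e-04 m²
R_2 = (1.69×10^-8)(1440)/(6.469e-04) = 0.03762 Ω
Seg 3: A = π(d/2)² = π(1.1950e-02 m)² = 4.486e-04 m²
R_3 = (1.69×10^-8)(2810)/(4.486e-04) = 0.1059 Ω
R_total = R_1 + R_2 + R_3 = 0.353 Ω

0.353 Ω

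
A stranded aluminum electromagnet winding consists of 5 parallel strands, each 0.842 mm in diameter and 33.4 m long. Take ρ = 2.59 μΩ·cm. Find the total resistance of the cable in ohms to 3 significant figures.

0.311 Ω

ρ = 2.59 μΩ·cm = 2.59×10^-8 Ω·m
A_strand = π(4.2100e-04 m)² = 5.568e-07 m²
R_strand = ρL/A = (2.59×10^-8)(33.4)/(5.568e-07) = 1.554 Ω
R_total = R_strand/N = 1.554/5 = 0.311 Ω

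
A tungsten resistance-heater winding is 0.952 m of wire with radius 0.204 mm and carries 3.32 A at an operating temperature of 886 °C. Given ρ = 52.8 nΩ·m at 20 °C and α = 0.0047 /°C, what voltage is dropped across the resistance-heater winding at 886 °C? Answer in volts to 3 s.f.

ρ = 52.8 nΩ·m = 5.28×10^-8 Ω·m
A = πr² = π(2.0400e-04 m)² = 1.307e-07 m²
R₍20₎ = ρL/A = (5.28×10^-8)(0.952)/(1.307e-07) = 0.3845 Ω
R₍886₎ = R₍20₎(1 + αΔT) = 0.3845 × (1 + 0.0047×866) = 1.949 Ω
V = IR = 3.32 × 1.949 = 6.47 V

6.47 V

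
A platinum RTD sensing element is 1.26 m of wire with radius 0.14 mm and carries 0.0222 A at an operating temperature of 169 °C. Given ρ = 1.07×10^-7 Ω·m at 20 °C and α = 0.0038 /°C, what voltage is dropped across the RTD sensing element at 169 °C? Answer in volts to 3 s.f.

0.0761 V

A = πr² = π(1.4000e-04 m)² = 6.158e-08 m²
R₍20₎ = ρL/A = (1.07×10^-7)(1.26)/(6.158e-08) = 2.19 Ω
R₍169₎ = R₍20₎(1 + αΔT) = 2.19 × (1 + 0.0038×149) = 3.429 Ω
V = IR = 0.0222 × 3.429 = 0.0761 V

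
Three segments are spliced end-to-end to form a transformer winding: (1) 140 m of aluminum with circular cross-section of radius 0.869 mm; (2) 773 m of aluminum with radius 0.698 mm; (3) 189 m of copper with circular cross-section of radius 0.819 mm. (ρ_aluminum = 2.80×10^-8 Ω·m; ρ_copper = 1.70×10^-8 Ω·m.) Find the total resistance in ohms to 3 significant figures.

17.3 Ω

Seg 1: A = πr² = π(8.6900e-04 m)² = 2.372e-06 m²
R_1 = (2.80×10^-8)(140)/(2.372e-06) = 1.652 Ω
Seg 2: A = πr² = π(6.9800e-04 m)² = 1.531e-06 m²
R_2 = (2.80×10^-8)(773)/(1.531e-06) = 14.14 Ω
Seg 3: A = πr² = π(8.1900e-04 m)² = 2.107e-06 m²
R_3 = (1.70×10^-8)(189)/(2.107e-06) = 1.525 Ω
R_total = R_1 + R_2 + R_3 = 17.3 Ω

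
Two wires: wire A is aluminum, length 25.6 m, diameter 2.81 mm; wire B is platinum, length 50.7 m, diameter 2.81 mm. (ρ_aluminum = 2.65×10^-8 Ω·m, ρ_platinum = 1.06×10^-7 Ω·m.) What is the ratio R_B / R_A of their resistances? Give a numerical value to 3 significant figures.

7.92

R ∝ ρL/d², so R_B/R_A = (ρ_B/ρ_A) × (L_B/L_A)
= (1.06×10^-7/2.65×10^-8) × (50.7/25.6) = 7.92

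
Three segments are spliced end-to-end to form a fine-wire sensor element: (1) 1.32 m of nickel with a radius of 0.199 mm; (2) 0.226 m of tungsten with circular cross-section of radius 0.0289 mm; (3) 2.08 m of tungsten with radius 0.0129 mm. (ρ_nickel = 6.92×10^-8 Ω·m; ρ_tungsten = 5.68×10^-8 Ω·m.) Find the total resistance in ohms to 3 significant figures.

Seg 1: A = πr² = π(1.9900e-04 m)² = 1.244e-07 m²
R_1 = (6.92×10^-8)(1.32)/(1.244e-07) = 0.7342 Ω
Seg 2: A = πr² = π(2.8900e-05 m)² = 2.624e-09 m²
R_2 = (5.68×10^-8)(0.226)/(2.624e-09) = 4.892 Ω
Seg 3: A = πr² = π(1.2900e-05 m)² = 5.228e-10 m²
R_3 = (5.68×10^-8)(2.08)/(5.228e-10) = 226 Ω
R_total = R_1 + R_2 + R_3 = 232 Ω

232 Ω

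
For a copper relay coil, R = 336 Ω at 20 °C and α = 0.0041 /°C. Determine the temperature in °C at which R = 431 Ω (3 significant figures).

R = R₀(1 + α(T − T₀)) ⇒ T = T₀ + (R/R₀ − 1)/α
T = 20 + (431/336 − 1)/0.0041 = 20 + (0.2827)/0.0041 = 89.0 °C

89.0 °C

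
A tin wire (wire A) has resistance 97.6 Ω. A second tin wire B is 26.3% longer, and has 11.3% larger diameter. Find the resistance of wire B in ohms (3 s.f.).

99.5 Ω

R ∝ L/d², so R_B/R_A = (1 + 26.3/100) × (1 + 11.3/100)⁻²
= 1.263 × 0.8073 = 1.02
R_B = 1.02 × 97.6 = 99.5 Ω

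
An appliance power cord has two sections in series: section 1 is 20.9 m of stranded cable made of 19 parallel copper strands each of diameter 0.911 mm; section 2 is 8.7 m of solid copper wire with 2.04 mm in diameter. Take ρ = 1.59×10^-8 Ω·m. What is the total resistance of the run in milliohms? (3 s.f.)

69.2 mΩ

Section 1: A_strand = π(4.5550e-04)² = 6.518e-07 m²; R₁ = ρL/(N·A_s) = (1.59×10^-8)(20.9)/(19×6.518e-07) = 0.02683 Ω
Section 2: A = π(d/2)² = π(1.0200e-03 m)² = 3.269e-06 m²
R₂ = (1.59×10^-8)(8.7)/(3.269e-06) = 0.04232 Ω
R = R₁ + R₂ = 69.2 mΩ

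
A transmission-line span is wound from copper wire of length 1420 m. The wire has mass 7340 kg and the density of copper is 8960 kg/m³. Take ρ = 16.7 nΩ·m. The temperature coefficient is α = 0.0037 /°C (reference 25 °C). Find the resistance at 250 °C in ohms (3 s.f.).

ρ = 16.7 nΩ·m = 1.67×10^-8 Ω·m
A = m/(density·L) = 7340/(8960×1420) = 5.7690e-04 m²
R = ρL/A = (1.67×10^-8)(1420)/(5.7690e-04) = 0.04111 Ω
R(250 °C) = 0.04111 × (1 + 0.0037×225) = 0.0753 Ω

0.0753 Ω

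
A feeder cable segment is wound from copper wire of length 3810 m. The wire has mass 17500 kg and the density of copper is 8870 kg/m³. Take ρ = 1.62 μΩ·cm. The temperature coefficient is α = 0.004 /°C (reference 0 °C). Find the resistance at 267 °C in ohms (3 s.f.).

ρ = 1.62 μΩ·cm = 1.62×10^-8 Ω·m
A = m/(density·L) = 17500/(8870×3810) = 5.1783e-04 m²
R = ρL/A = (1.62×10^-8)(3810)/(5.1783e-04) = 0.1192 Ω
R(267 °C) = 0.1192 × (1 + 0.004×267) = 0.246 Ω

0.246 Ω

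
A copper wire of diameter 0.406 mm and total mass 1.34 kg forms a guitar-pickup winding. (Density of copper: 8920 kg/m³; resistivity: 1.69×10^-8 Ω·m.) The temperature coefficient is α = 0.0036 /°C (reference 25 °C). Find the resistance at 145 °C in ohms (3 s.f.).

217 Ω

A = π(d/2)² = π(2.0300e-04 m)² = 1.2946e-07 m²
L = m/(density·A) = 1.34/(8920×1.2946e-07) = 1160 m
R = ρL/A = (1.69×10^-8)(1160)/(1.2946e-07) = 151.5 Ω
R(145 °C) = 151.5 × (1 + 0.0036×120) = 217 Ω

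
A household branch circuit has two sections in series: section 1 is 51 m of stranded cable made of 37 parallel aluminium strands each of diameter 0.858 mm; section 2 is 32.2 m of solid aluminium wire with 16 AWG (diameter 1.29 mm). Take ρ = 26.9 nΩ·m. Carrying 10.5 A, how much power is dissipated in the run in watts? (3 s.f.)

80.1 W

ρ = 26.9 nΩ·m = 2.69×10^-8 Ω·m
Section 1: A_strand = π(4.2900e-04)² = 5.782e-07 m²; R₁ = ρL/(N·A_s) = (2.69×10^-8)(51)/(37×5.782e-07) = 0.06413 Ω
Section 2: A = π(1.29/2 mm)² = π(6.4500e-04 m)² = 1.307e-06 m²
R₂ = (2.69×10^-8)(32.2)/(1.307e-06) = 0.6627 Ω
R = R₁ + R₂ = 0.7269 Ω
P = I²R = (10.5)² × 0.7269 = 80.1 W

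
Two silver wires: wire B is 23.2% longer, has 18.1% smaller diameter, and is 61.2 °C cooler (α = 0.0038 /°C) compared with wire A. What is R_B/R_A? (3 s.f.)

R ∝ ρL/d² with ρ ∝ (1+αΔT), so R_B/R_A = (1 + 23.2/100) × (1 − 18.1/100)⁻² × (1 − 0.0038×61.2)
= 1.232 × 1.491 × 0.7674 = 1.41

1.41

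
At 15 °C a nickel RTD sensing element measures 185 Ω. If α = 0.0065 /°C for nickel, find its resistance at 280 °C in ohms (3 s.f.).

504 Ω

ΔT = 280 − 15 = 265 °C
R = R₀(1 + αΔT) = 185 × (1 + 0.0065×265) = 185 × 2.723 = 504 Ω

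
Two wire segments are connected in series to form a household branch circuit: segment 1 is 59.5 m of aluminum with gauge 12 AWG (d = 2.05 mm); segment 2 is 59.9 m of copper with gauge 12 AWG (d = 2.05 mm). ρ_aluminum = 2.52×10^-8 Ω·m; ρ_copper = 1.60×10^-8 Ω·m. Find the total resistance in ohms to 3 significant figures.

0.745 Ω

Segment 1: A = π(2.05/2 mm)² = π(1.0250e-03 m)² = 3.301e-06 m²
R₁ = ρL/A = (2.52×10^-8)(59.5)/(3.301e-06) = 0.4543 Ω
R₂ = (1.60×10^-8)(59.9)/(3.301e-06) = 0.2904 Ω
R = R₁ + R₂ = 0.745 Ω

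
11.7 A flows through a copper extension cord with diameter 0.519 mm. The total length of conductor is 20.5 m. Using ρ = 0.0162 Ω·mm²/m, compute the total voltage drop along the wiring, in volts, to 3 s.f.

ρ = 0.0162 Ω·mm²/m = 1.62×10^-8 Ω·m
A = π(d/2)² = π(2.5950e-04 m)² = 2.116e-07 m²
R = ρL/A = (1.62×10^-8)(20.5)/(2.116e-07) = 1.57 Ω
V = IR = 11.7 × 1.57 = 18.4 V

18.4 V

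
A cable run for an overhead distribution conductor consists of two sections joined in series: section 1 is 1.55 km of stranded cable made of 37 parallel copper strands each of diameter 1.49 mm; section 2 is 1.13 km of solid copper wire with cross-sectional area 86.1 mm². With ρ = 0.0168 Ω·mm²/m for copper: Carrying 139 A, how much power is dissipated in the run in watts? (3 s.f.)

12100 W

ρ = 0.0168 Ω·mm²/m = 1.68×10^-8 Ω·m
Section 1: A_strand = π(7.4500e-04)² = 1.744e-06 m²; R₁ = ρL/(N·A_s) = (1.68×10^-8)(1550)/(37×1.744e-06) = 0.4036 Ω
Section 2: A = 86.1 mm² = 8.610e-05 m²
R₂ = (1.68×10^-8)(1130)/(8.610e-05) = 0.2205 Ω
R = R₁ + R₂ = 0.6241 Ω
P = I²R = (139)² × 0.6241 = 12100 W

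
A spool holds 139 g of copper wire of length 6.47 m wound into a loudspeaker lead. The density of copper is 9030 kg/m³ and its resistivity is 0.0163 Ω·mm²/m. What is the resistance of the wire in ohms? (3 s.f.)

0.0443 Ω

ρ = 0.0163 Ω·mm²/m = 1.63×10^-8 Ω·m
A = m/(density·L) = 0.139/(9030×6.47) = 2.3792e-06 m²
R = ρL/A = (1.63×10^-8)(6.47)/(2.3792e-06) = 0.0443 Ω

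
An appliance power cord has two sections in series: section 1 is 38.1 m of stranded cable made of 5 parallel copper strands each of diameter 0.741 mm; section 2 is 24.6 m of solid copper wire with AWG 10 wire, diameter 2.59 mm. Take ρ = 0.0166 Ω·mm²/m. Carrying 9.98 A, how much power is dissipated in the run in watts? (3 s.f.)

36.9 W

ρ = 0.0166 Ω·mm²/m = 1.66×10^-8 Ω·m
Section 1: A_strand = π(3.7050e-04)² = 4.312e-07 m²; R₁ = ρL/(N·A_s) = (1.66×10^-8)(38.1)/(5×4.312e-07) = 0.2933 Ω
Section 2: A = π(2.59/2 mm)² = π(1.2950e-03 m)² = 5.269e-06 m²
R₂ = (1.66×10^-8)(24.6)/(5.269e-06) = 0.07751 Ω
R = R₁ + R₂ = 0.3708 Ω
P = I²R = (9.98)² × 0.3708 = 36.9 W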